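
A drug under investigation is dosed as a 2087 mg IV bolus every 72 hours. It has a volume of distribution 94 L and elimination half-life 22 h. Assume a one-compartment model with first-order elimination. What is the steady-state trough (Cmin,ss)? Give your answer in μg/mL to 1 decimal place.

2.6 μg/mL

τ/t½ = 72/22 ≈ 3.2727, so fraction remaining f = (1/2)^(72/22) ≈ 0.1035.
Single-dose peak C₀ = D/Vd = 2087/94 ≈ 22.202 μg/mL.
Steady-state trough Cmin,ss = C₀·f/(1−f) ≈ 22.202 × 0.1035/0.8965 ≈ 2.563 μg/mL.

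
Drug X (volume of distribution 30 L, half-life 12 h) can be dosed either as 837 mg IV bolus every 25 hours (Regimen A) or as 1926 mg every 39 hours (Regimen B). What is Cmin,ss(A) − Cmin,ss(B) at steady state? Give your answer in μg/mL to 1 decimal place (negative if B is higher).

1.1 μg/mL

Regimen A: f = (1/2)^(25/12) ≈ 0.2360; Cmin,ss = (837/30)·f/(1−f) ≈ 8.618 μg/mL.
Regimen B: f = (1/2)^(39/12) ≈ 0.1051; Cmin,ss = (1926/30)·f/(1−f) ≈ 7.540 μg/mL.
Difference ≈ 8.618 − 7.540 ≈ 1.078 μg/mL.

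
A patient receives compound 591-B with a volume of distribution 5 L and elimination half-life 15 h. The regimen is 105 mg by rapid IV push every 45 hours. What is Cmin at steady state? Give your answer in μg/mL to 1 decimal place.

3.0 μg/mL

τ = 45 h = 3 half-lives, so f = (1/2)^3 = 0.125.
Accumulation ratio R = 1/(1 − f) = 1/0.875 = 8/7.
Single-dose peak C₀ = D/Vd = 105/5 = 21 μg/mL.
Steady-state peak Cmax,ss = C₀·R = 21 × 8/7 ≈ 24.000 μg/mL.
Steady-state trough Cmin,ss = Cmax,ss·f ≈ 24.000 × 0.125 ≈ 3.000 μg/mL.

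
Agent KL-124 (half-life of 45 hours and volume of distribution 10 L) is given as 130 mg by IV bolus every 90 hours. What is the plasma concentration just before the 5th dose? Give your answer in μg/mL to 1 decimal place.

f = (1/2)^(τ/t½) = (1/2)^(90/45) ≈ 0.2500.
C₀ = D/Vd = 130/10 ≈ 13.000 μg/mL.
Before the 5th dose, 4 doses have been given. Superposition: Cmin = C₀·(f + f² + … + f^4).
≈ 13.000 × (0.2500 + 0.0625 + 0.0156 + 0.0039) ≈ 13.000 × 0.3320 ≈ 4.316 μg/mL.

4.3 μg/mL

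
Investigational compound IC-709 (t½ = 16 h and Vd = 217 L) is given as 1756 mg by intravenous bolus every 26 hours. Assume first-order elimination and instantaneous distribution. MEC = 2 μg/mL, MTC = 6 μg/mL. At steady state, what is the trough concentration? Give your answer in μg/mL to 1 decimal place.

3.9 μg/mL

k = ln2/t½ = ln2/16 ≈ 0.043322 h⁻¹; fraction remaining f = e^(−kτ) = e^(−0.043322×26) ≈ 0.3242.
Accumulation ratio R = 1/(1 − f) ≈ 1/0.6758 ≈ 1.4797.
Each bolus raises the concentration by D/Vd = 1756/217 ≈ 8.092 μg/mL.
Cmax,ss = C₀/(1 − f) ≈ 8.092/0.6758 ≈ 11.974 μg/mL.
One interval later, Cmin,ss = Cmax,ss·e^(−kτ) ≈ 11.974 × 0.3242 ≈ 3.882 μg/mL.
Trough 3.9 μg/mL vs MEC 2 μg/mL: adequate.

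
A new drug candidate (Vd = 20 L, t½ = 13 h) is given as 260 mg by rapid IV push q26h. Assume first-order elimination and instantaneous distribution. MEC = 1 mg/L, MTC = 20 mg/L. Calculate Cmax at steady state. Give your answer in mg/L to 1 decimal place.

17.3 mg/L

The dosing interval is 2 half-lives, so f = 2^(−2) = 0.25.
At steady state, R = 1/(1 − 0.25) = 4/3.
Single-dose peak C₀ = D/Vd = 260/20 = 13 mg/L.
Steady-state peak Cmax,ss = C₀·R = 13 × 4/3 ≈ 17.333 mg/L.
Peak 17.3 mg/L vs MTC 20 mg/L: below toxic threshold.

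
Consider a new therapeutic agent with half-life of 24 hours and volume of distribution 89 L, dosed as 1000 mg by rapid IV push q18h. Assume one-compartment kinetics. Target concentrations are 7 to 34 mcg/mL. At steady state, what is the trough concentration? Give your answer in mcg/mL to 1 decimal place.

k = ln2/t½ = ln2/24 ≈ 0.028881 h⁻¹; fraction remaining f = e^(−kτ) = e^(−0.028881×18) ≈ 0.5946.
Each bolus raises the concentration by D/Vd = 1000/89 ≈ 11.236 mcg/mL.
Steady-state trough Cmin,ss = C₀·f/(1−f) ≈ 11.236 × 0.5946/0.4054 ≈ 16.480 mcg/mL.
Trough 16.5 mcg/mL vs MEC 7 mcg/mL: adequate.

16.5 mcg/mL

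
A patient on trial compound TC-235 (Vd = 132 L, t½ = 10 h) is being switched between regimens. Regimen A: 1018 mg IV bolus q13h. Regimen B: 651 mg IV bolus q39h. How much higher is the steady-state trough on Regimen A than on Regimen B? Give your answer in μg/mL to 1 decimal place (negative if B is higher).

4.9 μg/mL

Regimen A: f = (1/2)^(13/10) ≈ 0.4061; Cmin,ss = (1018/132)·f/(1−f) ≈ 5.273 μg/mL.
Regimen B: f = (1/2)^(39/10) ≈ 0.0670; Cmin,ss = (651/132)·f/(1−f) ≈ 0.354 μg/mL.
Difference ≈ 5.273 − 0.354 ≈ 4.919 μg/mL.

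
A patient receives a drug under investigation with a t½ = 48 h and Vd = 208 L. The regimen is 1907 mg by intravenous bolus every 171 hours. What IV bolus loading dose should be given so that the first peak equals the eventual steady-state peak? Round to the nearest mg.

f = (1/2)^(171/48) ≈ 0.084641; accumulation ratio R = 1/(1−f) ≈ 1.09247.
Loading dose to hit Cmax,ss on first dose: D_load = D_maint·R ≈ 1907 × 1.09247 ≈ 2083.34 mg.

2083 mg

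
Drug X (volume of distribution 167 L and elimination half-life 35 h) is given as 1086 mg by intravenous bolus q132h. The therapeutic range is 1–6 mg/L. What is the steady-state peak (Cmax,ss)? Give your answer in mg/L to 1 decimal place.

Over one 132-h interval, 132/35 ≈ 3.7714 half-lives elapse, leaving f ≈ 0.0732 of each dose.
At steady state, accumulation factor R = 1/(1 − e^(−kτ)) ≈ 1.0790.
Each bolus raises the concentration by D/Vd = 1086/167 ≈ 6.503 mg/L.
Steady-state peak Cmax,ss = C₀·R ≈ 6.503 × 1.0790 ≈ 7.017 mg/L.
Peak 7.0 mg/L vs MTC 6 mg/L: exceeds toxic threshold.

7.0 mg/L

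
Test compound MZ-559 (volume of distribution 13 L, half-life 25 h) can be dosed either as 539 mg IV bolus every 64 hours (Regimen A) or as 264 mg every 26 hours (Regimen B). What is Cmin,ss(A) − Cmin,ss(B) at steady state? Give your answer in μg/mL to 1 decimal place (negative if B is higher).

-10.8 μg/mL

Regimen A: f = (1/2)^(64/25) ≈ 0.1696; Cmin,ss = (539/13)·f/(1−f) ≈ 8.468 μg/mL.
Regimen B: f = (1/2)^(26/25) ≈ 0.4863; Cmin,ss = (264/13)·f/(1−f) ≈ 19.225 μg/mL.
Difference ≈ 8.468 − 19.225 ≈ -10.757 μg/mL.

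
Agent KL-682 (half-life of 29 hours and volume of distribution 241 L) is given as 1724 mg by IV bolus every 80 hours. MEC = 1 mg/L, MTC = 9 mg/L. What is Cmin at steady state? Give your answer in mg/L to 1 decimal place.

τ/t½ = 80/29 ≈ 2.7586, so fraction remaining f = (1/2)^(80/29) ≈ 0.1478.
Single-dose peak C₀ = D/Vd = 1724/241 ≈ 7.154 mg/L.
Steady-state trough Cmin,ss = C₀·f/(1−f) ≈ 7.154 × 0.1478/0.8522 ≈ 1.241 mg/L.
Trough 1.2 mg/L vs MEC 1 mg/L: adequate.

1.2 mg/L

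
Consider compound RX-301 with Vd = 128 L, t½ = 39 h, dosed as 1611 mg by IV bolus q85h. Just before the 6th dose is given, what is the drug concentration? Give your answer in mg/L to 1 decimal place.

3.6 mg/L

f = (1/2)^(τ/t½) = (1/2)^(85/39) ≈ 0.2208.
C₀ = D/Vd = 1611/128 ≈ 12.586 mg/L.
Before the 6th dose, 5 doses have been given. Superposition: Cmin = C₀·(f + f² + … + f^5).
≈ 12.586 × (0.2208 + 0.0488 + 0.0108 + 0.0024 + 0.0005) ≈ 12.586 × 0.2833 ≈ 3.566 mg/L.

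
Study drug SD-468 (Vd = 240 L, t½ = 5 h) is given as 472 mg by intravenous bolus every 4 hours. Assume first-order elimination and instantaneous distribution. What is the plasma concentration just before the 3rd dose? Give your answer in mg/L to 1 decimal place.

f = (1/2)^(τ/t½) = (1/2)^(4/5) ≈ 0.5743.
C₀ = D/Vd = 472/240 ≈ 1.967 mg/L.
Before the 3rd dose, 2 doses have been given. Superposition: Cmin = C₀·(f + f²).
≈ 1.967 × (0.5743 + 0.3298) ≈ 1.967 × 0.9041 ≈ 1.778 mg/L.

1.8 mg/L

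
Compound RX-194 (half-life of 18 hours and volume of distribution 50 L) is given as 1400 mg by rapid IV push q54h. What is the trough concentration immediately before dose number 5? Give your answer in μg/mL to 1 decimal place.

f = (1/2)^(τ/t½) = (1/2)^(54/18) ≈ 0.1250.
C₀ = D/Vd = 1400/50 ≈ 28.000 μg/mL.
Before the 5th dose, 4 doses have been given. Superposition: Cmin = C₀·(f + f² + … + f^4).
≈ 28.000 × (0.1250 + 0.0156 + 0.0020 + 0.0002) ≈ 28.000 × 0.1428 ≈ 3.998 μg/mL.

4.0 μg/mL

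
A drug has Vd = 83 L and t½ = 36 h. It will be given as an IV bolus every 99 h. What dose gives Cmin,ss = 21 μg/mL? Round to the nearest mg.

9982 mg

τ/t½ = 99/36 ≈ 2.75, so f = (1/2)^(99/36) ≈ 0.148651.
Cmin,ss = (D/Vd)·f/(1−f), so D = Cmin,ss·Vd·(1−f)/f.
D = 21 × 83 × (1−f)/f ≈ 21 × 83 × 5.72717 ≈ 9982.46 mg.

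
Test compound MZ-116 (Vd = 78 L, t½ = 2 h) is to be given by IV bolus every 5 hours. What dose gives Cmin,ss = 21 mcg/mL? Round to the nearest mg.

7628 mg

τ/t½ = 5/2 ≈ 2.5, so f = (1/2)^(5/2) ≈ 0.176777.
Cmin,ss = (D/Vd)·f/(1−f), so D = Cmin,ss·Vd·(1−f)/f.
D = 21 × 78 × (1−f)/f ≈ 21 × 78 × 4.65684 ≈ 7627.90 mg.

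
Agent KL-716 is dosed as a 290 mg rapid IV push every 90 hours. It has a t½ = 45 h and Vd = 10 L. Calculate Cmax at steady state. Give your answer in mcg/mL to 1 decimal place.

τ = 90 h = 2 half-lives, so f = (1/2)^2 = 0.25.
Accumulation ratio R = 1/(1 − f) = 1/0.75 = 4/3.
Single-dose peak C₀ = D/Vd = 290/10 = 29 mcg/mL.
Steady-state peak Cmax,ss = C₀·R = 29 × 4/3 ≈ 38.667 mcg/mL.

38.7 mcg/mL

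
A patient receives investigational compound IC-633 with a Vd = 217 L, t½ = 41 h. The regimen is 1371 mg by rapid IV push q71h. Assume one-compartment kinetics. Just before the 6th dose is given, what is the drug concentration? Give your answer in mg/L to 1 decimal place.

f = (1/2)^(τ/t½) = (1/2)^(71/41) ≈ 0.3011.
C₀ = D/Vd = 1371/217 ≈ 6.318 mg/L.
Before the 6th dose, 5 doses have been given. Superposition: Cmin = C₀·(f + f² + … + f^5).
≈ 6.318 × (0.3011 + 0.0907 + 0.0273 + 0.0082 + 0.0025) ≈ 6.318 × 0.4298 ≈ 2.715 mg/L.

2.7 mg/L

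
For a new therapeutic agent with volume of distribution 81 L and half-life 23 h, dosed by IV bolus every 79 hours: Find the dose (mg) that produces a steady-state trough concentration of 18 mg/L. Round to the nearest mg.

14308 mg

τ/t½ = 79/23 ≈ 3.4348, so f = (1/2)^(79/23) ≈ 0.092476.
Cmin,ss = (D/Vd)·f/(1−f), so D = Cmin,ss·Vd·(1−f)/f.
D = 18 × 81 × (1−f)/f ≈ 18 × 81 × 9.81362 ≈ 14308.26 mg.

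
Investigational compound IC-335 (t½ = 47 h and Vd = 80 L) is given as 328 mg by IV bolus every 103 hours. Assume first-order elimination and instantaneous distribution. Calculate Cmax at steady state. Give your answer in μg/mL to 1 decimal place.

5.2 μg/mL

Over one 103-h interval, 103/47 ≈ 2.1915 half-lives elapse, leaving f ≈ 0.2189 of each dose.
At steady state, accumulation factor R = 1/(1 − e^(−kτ)) ≈ 1.2802.
Each bolus raises the concentration by D/Vd = 328/80 ≈ 4.100 μg/mL.
Cmax,ss = C₀/(1 − f) ≈ 4.100/0.7811 ≈ 5.249 μg/mL.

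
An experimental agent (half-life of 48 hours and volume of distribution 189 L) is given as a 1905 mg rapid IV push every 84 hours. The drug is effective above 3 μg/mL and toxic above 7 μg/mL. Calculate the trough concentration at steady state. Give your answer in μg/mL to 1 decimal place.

k = ln2/t½ = ln2/48 ≈ 0.014441 h⁻¹; fraction remaining f = e^(−kτ) = e^(−0.014441×84) ≈ 0.2973.
Accumulation ratio R = 1/(1 − f) ≈ 1/0.7027 ≈ 1.4231.
Each bolus raises the concentration by D/Vd = 1905/189 ≈ 10.079 μg/mL.
Steady-state peak Cmax,ss = C₀·R ≈ 10.079 × 1.4231 ≈ 14.343 μg/mL.
Steady-state trough Cmin,ss = Cmax,ss·f ≈ 14.343 × 0.2973 ≈ 4.264 μg/mL.
Trough 4.3 μg/mL vs MEC 3 μg/mL: adequate.

4.3 μg/mL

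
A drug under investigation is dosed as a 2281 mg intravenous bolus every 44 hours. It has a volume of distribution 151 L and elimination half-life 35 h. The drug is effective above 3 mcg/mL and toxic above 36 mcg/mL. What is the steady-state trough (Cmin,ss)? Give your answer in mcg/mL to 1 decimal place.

Over one 44-h interval, 44/35 ≈ 1.2571 half-lives elapse, leaving f ≈ 0.4184 of each dose.
Accumulation ratio R = 1/(1 − f) ≈ 1/0.5816 ≈ 1.7194.
Each bolus raises the concentration by D/Vd = 2281/151 ≈ 15.106 mcg/mL.
Steady-state peak Cmax,ss = C₀·R ≈ 15.106 × 1.7194 ≈ 25.973 mcg/mL.
One interval later, Cmin,ss = Cmax,ss·e^(−kτ) ≈ 25.973 × 0.4184 ≈ 10.867 mcg/mL.
Trough 10.9 mcg/mL vs MEC 3 mcg/mL: adequate.

10.9 mcg/mL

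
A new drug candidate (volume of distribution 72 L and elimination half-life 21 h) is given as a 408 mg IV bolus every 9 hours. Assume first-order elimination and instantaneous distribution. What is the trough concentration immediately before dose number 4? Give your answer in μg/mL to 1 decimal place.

f = (1/2)^(τ/t½) = (1/2)^(9/21) ≈ 0.7430.
C₀ = D/Vd = 408/72 ≈ 5.667 μg/mL.
Before the 4th dose, 3 doses have been given. Superposition: Cmin = C₀·(f + f² + … + f^3).
≈ 5.667 × (0.7430 + 0.5520 + 0.4102) ≈ 5.667 × 1.7052 ≈ 9.663 μg/mL.

9.7 μg/mL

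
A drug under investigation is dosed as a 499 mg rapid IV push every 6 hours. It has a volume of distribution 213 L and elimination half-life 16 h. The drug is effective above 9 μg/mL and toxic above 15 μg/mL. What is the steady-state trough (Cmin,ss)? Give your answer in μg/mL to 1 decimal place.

k = ln2/t½ = ln2/16 ≈ 0.043322 h⁻¹; fraction remaining f = e^(−kτ) = e^(−0.043322×6) ≈ 0.7711.
Each bolus raises the concentration by D/Vd = 499/213 ≈ 2.343 μg/mL.
Steady-state trough Cmin,ss = C₀·f/(1−f) ≈ 2.343 × 0.7711/0.2289 ≈ 7.893 μg/mL.
Trough 7.9 μg/mL vs MEC 9 μg/mL: subtherapeutic.

7.9 μg/mL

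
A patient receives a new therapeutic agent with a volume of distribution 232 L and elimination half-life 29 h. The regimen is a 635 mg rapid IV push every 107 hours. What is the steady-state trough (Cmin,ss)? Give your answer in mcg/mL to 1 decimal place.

0.2 mcg/mL

Over one 107-h interval, 107/29 ≈ 3.6897 half-lives elapse, leaving f ≈ 0.0775 of each dose.
Accumulation ratio R = 1/(1 − f) ≈ 1/0.9225 ≈ 1.0840.
Single-dose peak C₀ = D/Vd = 635/232 ≈ 2.737 mcg/mL.
Steady-state peak Cmax,ss = C₀·R ≈ 2.737 × 1.0840 ≈ 2.967 mcg/mL.
Steady-state trough Cmin,ss = Cmax,ss·f ≈ 2.967 × 0.0775 ≈ 0.230 mcg/mL.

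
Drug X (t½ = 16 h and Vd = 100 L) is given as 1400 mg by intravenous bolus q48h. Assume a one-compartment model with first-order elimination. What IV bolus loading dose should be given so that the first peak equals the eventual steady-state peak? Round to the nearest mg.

f = (1/2)^(48/16) ≈ 0.125000; accumulation ratio R = 1/(1−f) ≈ 1.14286.
Loading dose to hit Cmax,ss on first dose: D_load = D_maint·R ≈ 1400 × 1.14286 ≈ 1600.00 mg.

1600 mg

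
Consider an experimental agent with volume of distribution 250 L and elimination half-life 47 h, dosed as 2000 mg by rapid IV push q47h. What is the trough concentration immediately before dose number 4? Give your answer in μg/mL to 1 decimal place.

7.0 μg/mL

f = (1/2)^(τ/t½) = (1/2)^(47/47) ≈ 0.5000.
C₀ = D/Vd = 2000/250 ≈ 8.000 μg/mL.
Before the 4th dose, 3 doses have been given. Superposition: Cmin = C₀·(f + f² + … + f^3).
≈ 8.000 × (0.5000 + 0.2500 + 0.1250) ≈ 8.000 × 0.8750 ≈ 7.000 μg/mL.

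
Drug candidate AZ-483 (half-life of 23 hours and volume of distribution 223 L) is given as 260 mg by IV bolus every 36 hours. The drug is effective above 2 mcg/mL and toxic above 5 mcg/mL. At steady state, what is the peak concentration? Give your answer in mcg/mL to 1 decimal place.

k = ln2/t½ = ln2/23 ≈ 0.030137 h⁻¹; fraction remaining f = e^(−kτ) = e^(−0.030137×36) ≈ 0.3379.
Accumulation ratio R = 1/(1 − f) ≈ 1/0.6621 ≈ 1.5103.
Single-dose peak C₀ = D/Vd = 260/223 ≈ 1.166 mcg/mL.
Steady-state peak Cmax,ss = C₀·R ≈ 1.166 × 1.5103 ≈ 1.761 mcg/mL.
Peak 1.8 mcg/mL vs MTC 5 mcg/mL: below toxic threshold.

1.8 mcg/mL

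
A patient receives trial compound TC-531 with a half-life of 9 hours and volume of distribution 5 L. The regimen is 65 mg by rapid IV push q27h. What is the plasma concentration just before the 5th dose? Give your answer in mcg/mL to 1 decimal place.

1.9 mcg/mL

f = (1/2)^(τ/t½) = (1/2)^(27/9) ≈ 0.1250.
C₀ = D/Vd = 65/5 ≈ 13.000 mcg/mL.
Before the 5th dose, 4 doses have been given. Superposition: Cmin = C₀·(f + f² + … + f^4).
≈ 13.000 × (0.1250 + 0.0156 + 0.0020 + 0.0002) ≈ 13.000 × 0.1428 ≈ 1.856 mcg/mL.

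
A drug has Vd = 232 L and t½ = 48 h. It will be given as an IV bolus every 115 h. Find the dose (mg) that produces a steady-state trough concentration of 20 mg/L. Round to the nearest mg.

τ/t½ = 115/48 ≈ 2.3958, so f = (1/2)^(115/48) ≈ 0.190013.
Cmin,ss = (D/Vd)·f/(1−f), so D = Cmin,ss·Vd·(1−f)/f.
D = 20 × 232 × (1−f)/f ≈ 20 × 232 × 4.26280 ≈ 19779.39 mg.

19779 mg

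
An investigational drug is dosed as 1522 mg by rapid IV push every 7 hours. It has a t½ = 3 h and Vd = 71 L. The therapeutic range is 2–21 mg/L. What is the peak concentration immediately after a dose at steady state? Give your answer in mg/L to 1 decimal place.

26.7 mg/L

τ/t½ = 7/3 ≈ 2.3333, so fraction remaining f = (1/2)^(7/3) ≈ 0.1984.
At steady state, accumulation factor R = 1/(1 − e^(−kτ)) ≈ 1.2475.
Single-dose peak C₀ = D/Vd = 1522/71 ≈ 21.437 mg/L.
Cmax,ss = C₀/(1 − f) ≈ 21.437/0.8016 ≈ 26.743 mg/L.
Peak 26.7 mg/L vs MTC 21 mg/L: exceeds toxic threshold.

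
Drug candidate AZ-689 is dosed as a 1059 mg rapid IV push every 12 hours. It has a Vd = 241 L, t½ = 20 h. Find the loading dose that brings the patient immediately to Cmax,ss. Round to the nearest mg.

3112 mg

f = (1/2)^(12/20) ≈ 0.659754; accumulation ratio R = 1/(1−f) ≈ 2.93905.
Loading dose to hit Cmax,ss on first dose: D_load = D_maint·R ≈ 1059 × 2.93905 ≈ 3112.45 mg.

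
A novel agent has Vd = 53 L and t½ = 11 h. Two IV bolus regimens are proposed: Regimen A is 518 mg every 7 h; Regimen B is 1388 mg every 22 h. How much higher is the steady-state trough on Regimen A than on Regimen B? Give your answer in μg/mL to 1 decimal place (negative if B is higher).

Regimen A: f = (1/2)^(7/11) ≈ 0.6433; Cmin,ss = (518/53)·f/(1−f) ≈ 17.626 μg/mL.
Regimen B: f = (1/2)^(22/11) ≈ 0.2500; Cmin,ss = (1388/53)·f/(1−f) ≈ 8.730 μg/mL.
Difference ≈ 17.626 − 8.730 ≈ 8.896 μg/mL.

8.9 μg/mL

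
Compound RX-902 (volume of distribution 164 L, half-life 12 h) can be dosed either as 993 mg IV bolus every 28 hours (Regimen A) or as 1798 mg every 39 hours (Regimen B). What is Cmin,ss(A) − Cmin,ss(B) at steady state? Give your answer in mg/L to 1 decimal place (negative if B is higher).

Regimen A: f = (1/2)^(28/12) ≈ 0.1984; Cmin,ss = (993/164)·f/(1−f) ≈ 1.499 mg/L.
Regimen B: f = (1/2)^(39/12) ≈ 0.1051; Cmin,ss = (1798/164)·f/(1−f) ≈ 1.288 mg/L.
Difference ≈ 1.499 − 1.288 ≈ 0.211 mg/L.

0.2 mg/L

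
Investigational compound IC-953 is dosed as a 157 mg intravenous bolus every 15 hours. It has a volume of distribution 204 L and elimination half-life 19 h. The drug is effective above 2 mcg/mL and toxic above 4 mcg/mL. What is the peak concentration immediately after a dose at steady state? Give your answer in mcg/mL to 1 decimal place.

1.8 mcg/mL

k = ln2/t½ = ln2/19 ≈ 0.036481 h⁻¹; fraction remaining f = e^(−kτ) = e^(−0.036481×15) ≈ 0.5786.
Accumulation ratio R = 1/(1 − f) ≈ 1/0.4214 ≈ 2.3730.
Single-dose peak C₀ = D/Vd = 157/204 ≈ 0.770 mcg/mL.
Steady-state peak Cmax,ss = C₀·R ≈ 0.770 × 2.3730 ≈ 1.827 mcg/mL.
Peak 1.8 mcg/mL vs MTC 4 mcg/mL: below toxic threshold.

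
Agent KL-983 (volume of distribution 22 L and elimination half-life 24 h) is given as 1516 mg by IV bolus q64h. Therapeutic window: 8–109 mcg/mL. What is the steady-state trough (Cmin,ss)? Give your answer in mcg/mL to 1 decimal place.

k = ln2/t½ = ln2/24 ≈ 0.028881 h⁻¹; fraction remaining f = e^(−kτ) = e^(−0.028881×64) ≈ 0.1575.
Accumulation ratio R = 1/(1 − f) ≈ 1/0.8425 ≈ 1.1869.
Single-dose peak C₀ = D/Vd = 1516/22 ≈ 68.909 mcg/mL.
Steady-state peak Cmax,ss = C₀·R ≈ 68.909 × 1.1869 ≈ 81.788 mcg/mL.
One interval later, Cmin,ss = Cmax,ss·e^(−kτ) ≈ 81.788 × 0.1575 ≈ 12.882 mcg/mL.
Trough 12.9 mcg/mL vs MEC 8 mcg/mL: adequate.

12.9 mcg/mL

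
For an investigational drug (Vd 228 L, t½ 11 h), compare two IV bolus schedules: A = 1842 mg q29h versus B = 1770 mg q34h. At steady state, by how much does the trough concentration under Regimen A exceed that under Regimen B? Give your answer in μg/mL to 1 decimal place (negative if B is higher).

0.5 μg/mL

Regimen A: f = (1/2)^(29/11) ≈ 0.1608; Cmin,ss = (1842/228)·f/(1−f) ≈ 1.548 μg/mL.
Regimen B: f = (1/2)^(34/11) ≈ 0.1174; Cmin,ss = (1770/228)·f/(1−f) ≈ 1.033 μg/mL.
Difference ≈ 1.548 − 1.033 ≈ 0.515 μg/mL.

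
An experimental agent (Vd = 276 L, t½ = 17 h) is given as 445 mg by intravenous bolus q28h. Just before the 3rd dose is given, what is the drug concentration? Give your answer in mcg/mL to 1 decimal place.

f = (1/2)^(τ/t½) = (1/2)^(28/17) ≈ 0.3193.
C₀ = D/Vd = 445/276 ≈ 1.612 mcg/mL.
Before the 3rd dose, 2 doses have been given. Superposition: Cmin = C₀·(f + f²).
≈ 1.612 × (0.3193 + 0.1020) ≈ 1.612 × 0.4213 ≈ 0.679 mcg/mL.

0.7 mcg/mL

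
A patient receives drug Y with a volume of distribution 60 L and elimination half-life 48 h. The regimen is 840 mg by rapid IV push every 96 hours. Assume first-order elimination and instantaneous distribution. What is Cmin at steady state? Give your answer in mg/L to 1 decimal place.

The dosing interval is 2 half-lives, so f = 2^(−2) = 0.25.
Accumulation ratio R = 1/(1 − f) = 1/0.75 = 4/3.
Single-dose peak C₀ = D/Vd = 840/60 = 14 mg/L.
Steady-state peak Cmax,ss = C₀·R = 14 × 4/3 ≈ 18.667 mg/L.
Steady-state trough Cmin,ss = Cmax,ss·f ≈ 18.667 × 0.25 ≈ 4.667 mg/L.

4.7 mg/L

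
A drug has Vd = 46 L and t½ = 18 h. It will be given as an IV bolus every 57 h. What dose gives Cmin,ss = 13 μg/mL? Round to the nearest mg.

τ/t½ = 57/18 ≈ 3.1667, so f = (1/2)^(57/18) ≈ 0.111362.
Cmin,ss = (D/Vd)·f/(1−f), so D = Cmin,ss·Vd·(1−f)/f.
D = 13 × 46 × (1−f)/f ≈ 13 × 46 × 7.97972 ≈ 4771.87 mg.

4772 mg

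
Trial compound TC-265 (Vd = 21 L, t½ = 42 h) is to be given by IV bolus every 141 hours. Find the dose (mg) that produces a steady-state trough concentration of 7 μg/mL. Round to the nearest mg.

τ/t½ = 141/42 ≈ 3.3571, so f = (1/2)^(141/42) ≈ 0.097589.
Cmin,ss = (D/Vd)·f/(1−f), so D = Cmin,ss·Vd·(1−f)/f.
D = 7 × 21 × (1−f)/f ≈ 7 × 21 × 9.24706 ≈ 1359.32 mg.

1359 mg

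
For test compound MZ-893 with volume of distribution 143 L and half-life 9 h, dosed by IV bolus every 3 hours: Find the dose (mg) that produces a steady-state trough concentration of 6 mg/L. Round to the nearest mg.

τ/t½ = 3/9 ≈ 0.33333, so f = (1/2)^(3/9) ≈ 0.793701.
Cmin,ss = (D/Vd)·f/(1−f), so D = Cmin,ss·Vd·(1−f)/f.
D = 6 × 143 × (1−f)/f ≈ 6 × 143 × 0.25992 ≈ 223.01 mg.

223 mg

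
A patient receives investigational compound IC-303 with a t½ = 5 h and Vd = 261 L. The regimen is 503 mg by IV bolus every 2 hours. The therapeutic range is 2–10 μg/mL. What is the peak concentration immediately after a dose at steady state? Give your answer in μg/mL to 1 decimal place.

8.0 μg/mL

τ/t½ = 2/5 ≈ 0.4, so fraction remaining f = (1/2)^(2/5) ≈ 0.7579.
At steady state, accumulation factor R = 1/(1 − e^(−kτ)) ≈ 4.1305.
Each bolus raises the concentration by D/Vd = 503/261 ≈ 1.927 μg/mL.
Cmax,ss = C₀/(1 − f) ≈ 1.927/0.2421 ≈ 7.960 μg/mL.
Peak 8.0 μg/mL vs MTC 10 μg/mL: below toxic threshold.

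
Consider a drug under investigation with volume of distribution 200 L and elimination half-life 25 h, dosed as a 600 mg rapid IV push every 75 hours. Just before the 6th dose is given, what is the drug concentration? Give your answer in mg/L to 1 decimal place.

0.4 mg/L

f = (1/2)^(τ/t½) = (1/2)^(75/25) ≈ 0.1250.
C₀ = D/Vd = 600/200 ≈ 3.000 mg/L.
Before the 6th dose, 5 doses have been given. Superposition: Cmin = C₀·(f + f² + … + f^5).
≈ 3.000 × (0.1250 + 0.0156 + 0.0020 + 0.0002 + 0.0000) ≈ 3.000 × 0.1428 ≈ 0.428 mg/L.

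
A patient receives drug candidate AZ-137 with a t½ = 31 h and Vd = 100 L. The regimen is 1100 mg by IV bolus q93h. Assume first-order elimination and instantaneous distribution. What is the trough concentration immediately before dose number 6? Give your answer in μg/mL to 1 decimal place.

1.6 μg/mL

f = (1/2)^(τ/t½) = (1/2)^(93/31) ≈ 0.1250.
C₀ = D/Vd = 1100/100 ≈ 11.000 μg/mL.
Before the 6th dose, 5 doses have been given. Superposition: Cmin = C₀·(f + f² + … + f^5).
≈ 11.000 × (0.1250 + 0.0156 + 0.0020 + 0.0002 + 0.0000) ≈ 11.000 × 0.1428 ≈ 1.571 μg/mL.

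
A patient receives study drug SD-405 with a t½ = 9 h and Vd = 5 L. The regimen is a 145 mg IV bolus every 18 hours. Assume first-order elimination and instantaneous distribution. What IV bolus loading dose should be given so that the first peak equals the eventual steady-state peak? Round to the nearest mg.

f = (1/2)^(18/9) ≈ 0.250000; accumulation ratio R = 1/(1−f) ≈ 1.33333.
Loading dose to hit Cmax,ss on first dose: D_load = D_maint·R ≈ 145 × 1.33333 ≈ 193.33 mg.

193 mg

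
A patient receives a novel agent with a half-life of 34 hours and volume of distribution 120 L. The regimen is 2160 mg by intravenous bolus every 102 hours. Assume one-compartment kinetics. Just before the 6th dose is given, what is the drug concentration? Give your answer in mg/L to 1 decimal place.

2.6 mg/L

f = (1/2)^(τ/t½) = (1/2)^(102/34) ≈ 0.1250.
C₀ = D/Vd = 2160/120 ≈ 18.000 mg/L.
Before the 6th dose, 5 doses have been given. Superposition: Cmin = C₀·(f + f² + … + f^5).
≈ 18.000 × (0.1250 + 0.0156 + 0.0020 + 0.0002 + 0.0000) ≈ 18.000 × 0.1428 ≈ 2.570 mg/L.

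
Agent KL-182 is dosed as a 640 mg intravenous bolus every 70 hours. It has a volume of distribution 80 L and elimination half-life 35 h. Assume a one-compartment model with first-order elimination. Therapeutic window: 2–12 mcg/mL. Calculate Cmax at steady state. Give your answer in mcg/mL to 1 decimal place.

τ = 70 h = 2 half-lives, so f = (1/2)^2 = 0.25.
Accumulation ratio R = 1/(1 − f) = 1/0.75 = 4/3.
Single-dose peak C₀ = D/Vd = 640/80 = 8 mcg/mL.
Steady-state peak Cmax,ss = C₀·R = 8 × 4/3 ≈ 10.667 mcg/mL.
Peak 10.7 mcg/mL vs MTC 12 mcg/mL: below toxic threshold.

10.7 mcg/mL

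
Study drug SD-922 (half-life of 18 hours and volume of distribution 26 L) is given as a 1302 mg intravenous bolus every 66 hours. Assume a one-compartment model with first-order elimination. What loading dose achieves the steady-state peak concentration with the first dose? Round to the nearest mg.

f = (1/2)^(66/18) ≈ 0.078745; accumulation ratio R = 1/(1−f) ≈ 1.08548.
Loading dose to hit Cmax,ss on first dose: D_load = D_maint·R ≈ 1302 × 1.08548 ≈ 1413.29 mg.

1413 mg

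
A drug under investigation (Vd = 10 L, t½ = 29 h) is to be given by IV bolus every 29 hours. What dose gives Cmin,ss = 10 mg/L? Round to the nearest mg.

τ/t½ = 29/29 ≈ 1, so f = (1/2)^(29/29) ≈ 0.500000.
Cmin,ss = (D/Vd)·f/(1−f), so D = Cmin,ss·Vd·(1−f)/f.
D = 10 × 10 × (1−f)/f ≈ 10 × 10 × 1.00000 ≈ 100.00 mg.

100 mg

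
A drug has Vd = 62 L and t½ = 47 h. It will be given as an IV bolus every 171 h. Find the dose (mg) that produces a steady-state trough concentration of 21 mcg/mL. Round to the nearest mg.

14910 mg

τ/t½ = 171/47 ≈ 3.6383, so f = (1/2)^(171/47) ≈ 0.080309.
Cmin,ss = (D/Vd)·f/(1−f), so D = Cmin,ss·Vd·(1−f)/f.
D = 21 × 62 × (1−f)/f ≈ 21 × 62 × 11.45190 ≈ 14910.37 mg.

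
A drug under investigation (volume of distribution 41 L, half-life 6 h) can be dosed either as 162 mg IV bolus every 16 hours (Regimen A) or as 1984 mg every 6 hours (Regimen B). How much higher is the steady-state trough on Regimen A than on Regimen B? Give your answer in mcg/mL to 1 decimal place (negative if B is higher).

Regimen A: f = (1/2)^(16/6) ≈ 0.1575; Cmin,ss = (162/41)·f/(1−f) ≈ 0.739 mcg/mL.
Regimen B: f = (1/2)^(6/6) ≈ 0.5000; Cmin,ss = (1984/41)·f/(1−f) ≈ 48.390 mcg/mL.
Difference ≈ 0.739 − 48.390 ≈ -47.651 mcg/mL.

-47.7 mcg/mL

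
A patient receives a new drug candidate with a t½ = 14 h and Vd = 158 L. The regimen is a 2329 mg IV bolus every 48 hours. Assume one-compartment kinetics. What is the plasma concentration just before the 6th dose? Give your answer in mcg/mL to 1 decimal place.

1.5 mcg/mL

f = (1/2)^(τ/t½) = (1/2)^(48/14) ≈ 0.0929.
C₀ = D/Vd = 2329/158 ≈ 14.741 mcg/mL.
Before the 6th dose, 5 doses have been given. Superposition: Cmin = C₀·(f + f² + … + f^5).
≈ 14.741 × (0.0929 + 0.0086 + 0.0008 + 0.0001 + 0.0000) ≈ 14.741 × 0.1024 ≈ 1.509 mcg/mL.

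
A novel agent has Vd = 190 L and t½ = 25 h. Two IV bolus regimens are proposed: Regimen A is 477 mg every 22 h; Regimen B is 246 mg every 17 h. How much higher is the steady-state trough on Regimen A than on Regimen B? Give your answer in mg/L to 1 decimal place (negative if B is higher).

Regimen A: f = (1/2)^(22/25) ≈ 0.5434; Cmin,ss = (477/190)·f/(1−f) ≈ 2.988 mg/L.
Regimen B: f = (1/2)^(17/25) ≈ 0.6242; Cmin,ss = (246/190)·f/(1−f) ≈ 2.151 mg/L.
Difference ≈ 2.988 − 2.151 ≈ 0.837 mg/L.

0.8 mg/L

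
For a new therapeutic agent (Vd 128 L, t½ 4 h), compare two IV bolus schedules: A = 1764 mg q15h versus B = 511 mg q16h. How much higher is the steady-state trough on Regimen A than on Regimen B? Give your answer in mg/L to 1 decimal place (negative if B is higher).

Regimen A: f = (1/2)^(15/4) ≈ 0.0743; Cmin,ss = (1764/128)·f/(1−f) ≈ 1.106 mg/L.
Regimen B: f = (1/2)^(16/4) ≈ 0.0625; Cmin,ss = (511/128)·f/(1−f) ≈ 0.266 mg/L.
Difference ≈ 1.106 − 0.266 ≈ 0.840 mg/L.

0.8 mg/L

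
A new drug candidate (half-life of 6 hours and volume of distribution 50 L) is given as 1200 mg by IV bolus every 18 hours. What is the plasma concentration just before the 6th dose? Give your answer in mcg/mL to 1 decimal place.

3.4 mcg/mL

f = (1/2)^(τ/t½) = (1/2)^(18/6) ≈ 0.1250.
C₀ = D/Vd = 1200/50 ≈ 24.000 mcg/mL.
Before the 6th dose, 5 doses have been given. Superposition: Cmin = C₀·(f + f² + … + f^5).
≈ 24.000 × (0.1250 + 0.0156 + 0.0020 + 0.0002 + 0.0000) ≈ 24.000 × 0.1428 ≈ 3.427 mcg/mL.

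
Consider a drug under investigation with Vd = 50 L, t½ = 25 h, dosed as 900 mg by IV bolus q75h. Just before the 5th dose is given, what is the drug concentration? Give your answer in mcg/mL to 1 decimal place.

f = (1/2)^(τ/t½) = (1/2)^(75/25) ≈ 0.1250.
C₀ = D/Vd = 900/50 ≈ 18.000 mcg/mL.
Before the 5th dose, 4 doses have been given. Superposition: Cmin = C₀·(f + f² + … + f^4).
≈ 18.000 × (0.1250 + 0.0156 + 0.0020 + 0.0002) ≈ 18.000 × 0.1428 ≈ 2.570 mcg/mL.

2.6 mcg/mL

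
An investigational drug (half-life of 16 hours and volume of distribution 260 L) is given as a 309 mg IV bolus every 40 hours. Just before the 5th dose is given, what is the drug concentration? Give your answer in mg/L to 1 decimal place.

0.3 mg/L

f = (1/2)^(τ/t½) = (1/2)^(40/16) ≈ 0.1768.
C₀ = D/Vd = 309/260 ≈ 1.188 mg/L.
Before the 5th dose, 4 doses have been given. Superposition: Cmin = C₀·(f + f² + … + f^4).
≈ 1.188 × (0.1768 + 0.0313 + 0.0055 + 0.0010) ≈ 1.188 × 0.2146 ≈ 0.255 mg/L.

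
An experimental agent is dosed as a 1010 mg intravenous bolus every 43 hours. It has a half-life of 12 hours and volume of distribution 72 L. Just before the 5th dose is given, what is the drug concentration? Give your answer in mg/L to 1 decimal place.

1.3 mg/L

f = (1/2)^(τ/t½) = (1/2)^(43/12) ≈ 0.0834.
C₀ = D/Vd = 1010/72 ≈ 14.028 mg/L.
Before the 5th dose, 4 doses have been given. Superposition: Cmin = C₀·(f + f² + … + f^4).
≈ 14.028 × (0.0834 + 0.0070 + 0.0006 + 0.0000) ≈ 14.028 × 0.0910 ≈ 1.277 mg/L.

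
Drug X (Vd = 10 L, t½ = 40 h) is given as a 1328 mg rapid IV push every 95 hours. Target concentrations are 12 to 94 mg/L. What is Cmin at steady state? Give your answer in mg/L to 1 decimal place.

31.7 mg/L

Over one 95-h interval, 95/40 ≈ 2.375 half-lives elapse, leaving f ≈ 0.1928 of each dose.
Single-dose peak C₀ = D/Vd = 1328/10 ≈ 132.800 mg/L.
Steady-state trough Cmin,ss = C₀·f/(1−f) ≈ 132.800 × 0.1928/0.8072 ≈ 31.719 mg/L.
Trough 31.7 mg/L vs MEC 12 mg/L: adequate.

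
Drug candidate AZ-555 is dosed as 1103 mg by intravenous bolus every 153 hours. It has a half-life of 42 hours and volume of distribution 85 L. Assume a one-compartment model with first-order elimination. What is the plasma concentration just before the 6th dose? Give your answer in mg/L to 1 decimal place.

f = (1/2)^(τ/t½) = (1/2)^(153/42) ≈ 0.0801.
C₀ = D/Vd = 1103/85 ≈ 12.976 mg/L.
Before the 6th dose, 5 doses have been given. Superposition: Cmin = C₀·(f + f² + … + f^5).
≈ 12.976 × (0.0801 + 0.0064 + 0.0005 + 0.0000 + 0.0000) ≈ 12.976 × 0.0870 ≈ 1.129 mg/L.

1.1 mg/L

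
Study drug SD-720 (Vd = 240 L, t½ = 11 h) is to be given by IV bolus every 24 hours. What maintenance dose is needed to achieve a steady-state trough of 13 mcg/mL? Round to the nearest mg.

11036 mg

τ/t½ = 24/11 ≈ 2.1818, so f = (1/2)^(24/11) ≈ 0.220398.
Cmin,ss = (D/Vd)·f/(1−f), so D = Cmin,ss·Vd·(1−f)/f.
D = 13 × 240 × (1−f)/f ≈ 13 × 240 × 3.53725 ≈ 11036.22 mg.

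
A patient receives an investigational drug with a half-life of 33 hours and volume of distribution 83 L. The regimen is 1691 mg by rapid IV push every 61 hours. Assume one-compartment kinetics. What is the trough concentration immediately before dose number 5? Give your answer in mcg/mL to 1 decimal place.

f = (1/2)^(τ/t½) = (1/2)^(61/33) ≈ 0.2777.
C₀ = D/Vd = 1691/83 ≈ 20.373 mcg/mL.
Before the 5th dose, 4 doses have been given. Superposition: Cmin = C₀·(f + f² + … + f^4).
≈ 20.373 × (0.2777 + 0.0771 + 0.0214 + 0.0059) ≈ 20.373 × 0.3821 ≈ 7.785 mcg/mL.

7.8 mcg/mL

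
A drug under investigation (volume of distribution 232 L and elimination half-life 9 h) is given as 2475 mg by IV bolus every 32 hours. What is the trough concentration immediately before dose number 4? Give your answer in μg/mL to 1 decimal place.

1.0 μg/mL

f = (1/2)^(τ/t½) = (1/2)^(32/9) ≈ 0.0850.
C₀ = D/Vd = 2475/232 ≈ 10.668 μg/mL.
Before the 4th dose, 3 doses have been given. Superposition: Cmin = C₀·(f + f² + … + f^3).
≈ 10.668 × (0.0850 + 0.0072 + 0.0006) ≈ 10.668 × 0.0928 ≈ 0.990 μg/mL.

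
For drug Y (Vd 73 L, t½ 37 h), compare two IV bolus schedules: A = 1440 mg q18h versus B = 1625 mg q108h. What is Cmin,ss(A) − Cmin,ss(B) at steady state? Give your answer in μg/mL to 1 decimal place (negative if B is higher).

45.8 μg/mL

Regimen A: f = (1/2)^(18/37) ≈ 0.7138; Cmin,ss = (1440/73)·f/(1−f) ≈ 49.198 μg/mL.
Regimen B: f = (1/2)^(108/37) ≈ 0.1322; Cmin,ss = (1625/73)·f/(1−f) ≈ 3.391 μg/mL.
Difference ≈ 49.198 − 3.391 ≈ 45.807 μg/mL.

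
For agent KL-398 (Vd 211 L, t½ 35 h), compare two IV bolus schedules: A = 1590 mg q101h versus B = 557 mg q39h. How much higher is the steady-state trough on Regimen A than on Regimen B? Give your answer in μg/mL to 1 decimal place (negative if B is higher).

-1.1 μg/mL

Regimen A: f = (1/2)^(101/35) ≈ 0.1353; Cmin,ss = (1590/211)·f/(1−f) ≈ 1.179 μg/mL.
Regimen B: f = (1/2)^(39/35) ≈ 0.4619; Cmin,ss = (557/211)·f/(1−f) ≈ 2.266 μg/mL.
Difference ≈ 1.179 − 2.266 ≈ -1.087 μg/mL.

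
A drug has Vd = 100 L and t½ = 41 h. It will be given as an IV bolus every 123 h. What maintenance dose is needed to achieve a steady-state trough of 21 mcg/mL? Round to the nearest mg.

14700 mg

τ/t½ = 123/41 ≈ 3, so f = (1/2)^(123/41) ≈ 0.125000.
Cmin,ss = (D/Vd)·f/(1−f), so D = Cmin,ss·Vd·(1−f)/f.
D = 21 × 100 × (1−f)/f ≈ 21 × 100 × 7.00000 ≈ 14700.00 mg.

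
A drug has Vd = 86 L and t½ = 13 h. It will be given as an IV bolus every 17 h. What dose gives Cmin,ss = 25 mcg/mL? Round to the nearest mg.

τ/t½ = 17/13 ≈ 1.3077, so f = (1/2)^(17/13) ≈ 0.403967.
Cmin,ss = (D/Vd)·f/(1−f), so D = Cmin,ss·Vd·(1−f)/f.
D = 25 × 86 × (1−f)/f ≈ 25 × 86 × 1.47545 ≈ 3172.22 mg.

3172 mg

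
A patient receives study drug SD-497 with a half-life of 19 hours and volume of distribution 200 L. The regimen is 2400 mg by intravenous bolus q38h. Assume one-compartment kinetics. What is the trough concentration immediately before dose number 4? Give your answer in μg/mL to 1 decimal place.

f = (1/2)^(τ/t½) = (1/2)^(38/19) ≈ 0.2500.
C₀ = D/Vd = 2400/200 ≈ 12.000 μg/mL.
Before the 4th dose, 3 doses have been given. Superposition: Cmin = C₀·(f + f² + … + f^3).
≈ 12.000 × (0.2500 + 0.0625 + 0.0156) ≈ 12.000 × 0.3281 ≈ 3.937 μg/mL.

3.9 μg/mL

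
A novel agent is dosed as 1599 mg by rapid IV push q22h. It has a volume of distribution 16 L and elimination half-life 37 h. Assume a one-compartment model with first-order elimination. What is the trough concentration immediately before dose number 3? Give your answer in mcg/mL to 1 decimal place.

f = (1/2)^(τ/t½) = (1/2)^(22/37) ≈ 0.6622.
C₀ = D/Vd = 1599/16 ≈ 99.938 mcg/mL.
Before the 3rd dose, 2 doses have been given. Superposition: Cmin = C₀·(f + f²).
≈ 99.938 × (0.6622 + 0.4385) ≈ 99.938 × 1.1007 ≈ 110.002 mcg/mL.

110.0 mcg/mL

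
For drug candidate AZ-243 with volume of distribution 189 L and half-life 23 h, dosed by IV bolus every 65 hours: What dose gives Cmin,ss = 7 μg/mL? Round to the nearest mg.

8059 mg

τ/t½ = 65/23 ≈ 2.8261, so f = (1/2)^(65/23) ≈ 0.141014.
Cmin,ss = (D/Vd)·f/(1−f), so D = Cmin,ss·Vd·(1−f)/f.
D = 7 × 189 × (1−f)/f ≈ 7 × 189 × 6.09149 ≈ 8059.04 mg.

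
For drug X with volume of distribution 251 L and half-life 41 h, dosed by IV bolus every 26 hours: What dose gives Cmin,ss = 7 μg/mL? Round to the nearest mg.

970 mg

τ/t½ = 26/41 ≈ 0.63415, so f = (1/2)^(26/41) ≈ 0.644322.
Cmin,ss = (D/Vd)·f/(1−f), so D = Cmin,ss·Vd·(1−f)/f.
D = 7 × 251 × (1−f)/f ≈ 7 × 251 × 0.55202 ≈ 969.90 mg.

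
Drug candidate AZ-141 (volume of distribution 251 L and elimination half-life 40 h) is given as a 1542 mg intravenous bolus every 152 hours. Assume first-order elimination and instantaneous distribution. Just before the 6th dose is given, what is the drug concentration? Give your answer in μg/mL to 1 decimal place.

f = (1/2)^(τ/t½) = (1/2)^(152/40) ≈ 0.0718.
C₀ = D/Vd = 1542/251 ≈ 6.143 μg/mL.
Before the 6th dose, 5 doses have been given. Superposition: Cmin = C₀·(f + f² + … + f^5).
≈ 6.143 × (0.0718 + 0.0052 + 0.0004 + 0.0000 + 0.0000) ≈ 6.143 × 0.0774 ≈ 0.475 μg/mL.

0.5 μg/mL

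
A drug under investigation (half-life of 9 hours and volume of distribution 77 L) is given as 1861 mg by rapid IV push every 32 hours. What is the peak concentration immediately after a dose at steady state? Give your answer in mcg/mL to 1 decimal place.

26.4 mcg/mL

τ/t½ = 32/9 ≈ 3.5556, so fraction remaining f = (1/2)^(32/9) ≈ 0.0850.
At steady state, accumulation factor R = 1/(1 − e^(−kτ)) ≈ 1.0929.
Each bolus raises the concentration by D/Vd = 1861/77 ≈ 24.169 mcg/mL.
Steady-state peak Cmax,ss = C₀·R ≈ 24.169 × 1.0929 ≈ 26.414 mcg/mL.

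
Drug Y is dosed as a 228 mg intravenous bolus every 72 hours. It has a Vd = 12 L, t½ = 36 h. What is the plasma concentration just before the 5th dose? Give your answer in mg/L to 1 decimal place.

6.3 mg/L

f = (1/2)^(τ/t½) = (1/2)^(72/36) ≈ 0.2500.
C₀ = D/Vd = 228/12 ≈ 19.000 mg/L.
Before the 5th dose, 4 doses have been given. Superposition: Cmin = C₀·(f + f² + … + f^4).
≈ 19.000 × (0.2500 + 0.0625 + 0.0156 + 0.0039) ≈ 19.000 × 0.3320 ≈ 6.308 mg/L.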